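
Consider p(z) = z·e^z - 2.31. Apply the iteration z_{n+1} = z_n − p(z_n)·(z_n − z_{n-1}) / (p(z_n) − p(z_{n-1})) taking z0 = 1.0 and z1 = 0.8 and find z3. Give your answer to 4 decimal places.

0.9210

p(1.0) = 0.408282, p(0.8) = -0.529567
z2 = 0.800000 − (-0.529567)·(0.800000 − 1.000000) / (-0.529567 − 0.408282) = 0.800000 − (0.105913)/(-0.937849) = 0.912932
p(0.912932) = -0.035321
z3 = 0.912932 − (-0.035321)·(0.912932 − 0.800000) / (-0.035321 − (-0.529567)) = 0.912932 − (-0.003989)/(0.494246) = 0.921003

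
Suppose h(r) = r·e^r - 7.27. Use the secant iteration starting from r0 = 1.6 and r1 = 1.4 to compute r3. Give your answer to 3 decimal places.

1.548

h(1.6) = 0.65485, h(1.4) = -1.59272
r2 = 1.40000 − (-1.59272)·(1.40000 − 1.60000) / (-1.59272 − 0.65485) = 1.40000 − (0.31854)/(-2.24757) = 1.54173
h(1.54173) = -0.06603
r3 = 1.54173 − (-0.06603)·(1.54173 − 1.40000) / (-0.06603 − (-1.59272)) = 1.54173 − (-0.00936)/(1.52669) = 1.54786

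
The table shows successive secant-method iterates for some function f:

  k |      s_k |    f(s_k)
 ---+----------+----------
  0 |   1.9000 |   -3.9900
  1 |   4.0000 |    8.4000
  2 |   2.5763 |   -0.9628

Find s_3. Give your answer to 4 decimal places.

2.7227

s_3 = 2.5763 − (-0.9628)·(2.5763 − 4.0000) / (-0.9628 − 8.4000)
   = 2.5763 − (1.370738)/(-9.362800) = 2.722703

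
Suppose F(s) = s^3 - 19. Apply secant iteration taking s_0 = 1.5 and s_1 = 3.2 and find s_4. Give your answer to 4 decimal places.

F(1.5) = -15.625000, F(3.2) = 13.768000
s_2 = 3.200000 − 13.768000·(3.200000 − 1.500000) / (13.768000 − (-15.625000)) = 3.200000 − (23.405600)/(29.393000) = 2.403702
F(2.403702) = -5.111938
s_3 = 2.403702 − (-5.111938)·(2.403702 − 3.200000) / (-5.111938 − 13.768000) = 2.403702 − (4.070628)/(-18.879938) = 2.619308
F(2.619308) = -1.029527
s_4 = 2.619308 − (-1.029527)·(2.619308 − 2.403702) / (-1.029527 − (-5.111938)) = 2.619308 − (-0.221972)/(4.082411) = 2.673680

2.6737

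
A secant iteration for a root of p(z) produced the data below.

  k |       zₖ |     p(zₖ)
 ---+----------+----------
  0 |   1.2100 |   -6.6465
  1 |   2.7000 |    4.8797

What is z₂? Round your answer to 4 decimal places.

z₂ = 2.7000 − 4.8797·(2.7000 − 1.2100) / (4.8797 − (-6.6465))
   = 2.7000 − (7.270753)/(11.526200) = 2.069198

2.0692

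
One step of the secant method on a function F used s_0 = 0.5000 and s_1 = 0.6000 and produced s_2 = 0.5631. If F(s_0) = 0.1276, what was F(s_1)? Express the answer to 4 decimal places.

-0.0746

The secant line through (0.5000, 0.1276) and (0.6000, F(s_1)) crosses zero at s_2 = 0.5631.
So (0.5000, 0.1276), (0.6000, F(s_1)), (0.5631, 0) are collinear:
F(s_1) = 0.1276 · (0.6000 − 0.5631) / (0.5000 − 0.5631) = 0.1276 · (0.036900)/(-0.063100) = -0.074619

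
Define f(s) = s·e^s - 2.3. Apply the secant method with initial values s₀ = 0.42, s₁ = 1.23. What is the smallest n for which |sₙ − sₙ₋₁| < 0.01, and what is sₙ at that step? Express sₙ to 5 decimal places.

f(0.42) = -1.6607761, f(1.23) = 1.9081123
s₂ = 1.2300000 − 1.9081123·(0.8100000)/(3.5688885) = 0.7969321;  |Δ| = 0.4330679
f(0.7969321) = -0.5318278
s₃ = 0.7969321 − (-0.5318278)·(-0.4330679)/(-2.4399402) = 0.8913269;  |Δ| = 0.0943948
f(0.8913269) = -0.1266216
s₄ = 0.8913269 − (-0.1266216)·(0.0943948)/(0.4052062) = 0.9208240;  |Δ| = 0.0294971
f(0.9208240) = 0.0125195
s₅ = 0.9208240 − 0.0125195·(0.0294971)/(0.1391411) = 0.9181699;  |Δ| = 0.0026541
|s₅ − s₄| = 0.0026541 < 0.01

n = 5, sₙ = 0.91817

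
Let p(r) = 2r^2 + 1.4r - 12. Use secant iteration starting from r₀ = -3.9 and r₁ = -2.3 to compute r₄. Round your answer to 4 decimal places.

-2.8241

p(-3.9) = 12.960000, p(-2.3) = -4.640000
r₂ = -2.300000 − (-4.640000)·(-2.300000 − (-3.900000)) / (-4.640000 − 12.960000) = -2.300000 − (-7.424000)/(-17.600000) = -2.721818
p(-2.721818) = -0.993957
r₃ = -2.721818 − (-0.993957)·(-2.721818 − (-2.300000)) / (-0.993957 − (-4.640000)) = -2.721818 − (0.419269)/(3.646043) = -2.836811
p(-2.836811) = 0.123459
r₄ = -2.836811 − 0.123459·(-2.836811 − (-2.721818)) / (0.123459 − (-0.993957)) = -2.836811 − (-0.014197)/(1.117416) = -2.824106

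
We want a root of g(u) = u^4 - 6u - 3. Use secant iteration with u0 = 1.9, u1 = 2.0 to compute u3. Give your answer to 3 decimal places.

1.960

g(1.9) = -1.36790, g(2.0) = 1.00000
u2 = 2.00000 − 1.00000·(2.00000 − 1.90000) / (1.00000 − (-1.36790)) = 2.00000 − (0.10000)/(2.36790) = 1.95777
g(1.95777) = -0.05581
u3 = 1.95777 − (-0.05581)·(1.95777 − 2.00000) / (-0.05581 − 1.00000) = 1.95777 − (0.00236)/(-1.05581) = 1.96000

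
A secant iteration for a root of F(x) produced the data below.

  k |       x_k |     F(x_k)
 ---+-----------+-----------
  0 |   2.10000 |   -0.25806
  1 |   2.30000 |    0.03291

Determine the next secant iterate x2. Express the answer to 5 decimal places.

x2 = 2.30000 − 0.03291·(2.30000 − 2.10000) / (0.03291 − (-0.25806))
   = 2.30000 − (0.0065820)/(0.2909700) = 2.2773791

2.27738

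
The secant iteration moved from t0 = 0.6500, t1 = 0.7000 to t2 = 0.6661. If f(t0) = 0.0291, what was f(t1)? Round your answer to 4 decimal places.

-0.0613

The secant line through (0.6500, 0.0291) and (0.7000, f(t1)) crosses zero at t2 = 0.6661.
So (0.6500, 0.0291), (0.7000, f(t1)), (0.6661, 0) are collinear:
f(t1) = 0.0291 · (0.7000 − 0.6661) / (0.6500 − 0.6661) = 0.0291 · (0.033900)/(-0.016100) = -0.061273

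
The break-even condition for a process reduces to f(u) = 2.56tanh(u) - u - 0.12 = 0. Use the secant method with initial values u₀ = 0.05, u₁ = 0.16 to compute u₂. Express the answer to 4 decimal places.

f(0.05) = -0.042107, f(0.16) = 0.126140
u₂ = 0.160000 − 0.126140·(0.160000 − 0.050000) / (0.126140 − (-0.042107)) = 0.160000 − (0.013875)/(0.168247) = 0.077529

0.0775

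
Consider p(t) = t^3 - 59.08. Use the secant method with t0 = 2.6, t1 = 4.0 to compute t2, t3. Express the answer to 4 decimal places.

p(2.6) = -41.504000, p(4.0) = 4.920000
t2 = 4.000000 − 4.920000·(4.000000 − 2.600000) / (4.920000 − (-41.504000)) = 4.000000 − (6.888000)/(46.424000) = 3.851628
p(3.851628) = -1.940930
t3 = 3.851628 − (-1.940930)·(3.851628 − 4.000000) / (-1.940930 − 4.920000) = 3.851628 − (0.287979)/(-6.860930) = 3.893602

3.8516, 3.8936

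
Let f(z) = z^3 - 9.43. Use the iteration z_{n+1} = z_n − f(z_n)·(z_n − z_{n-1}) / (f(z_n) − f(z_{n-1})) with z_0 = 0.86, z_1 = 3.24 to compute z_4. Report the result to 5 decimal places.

2.22522

f(0.86) = -8.7939440, f(3.24) = 24.5822240
z_2 = 3.2400000 − 24.5822240·(3.2400000 − 0.8600000) / (24.5822240 − (-8.7939440)) = 3.2400000 − (58.5056931)/(33.3761680) = 1.4870818
f(1.4870818) = -6.1414492
z_3 = 1.4870818 − (-6.1414492)·(1.4870818 − 3.2400000) / (-6.1414492 − 24.5822240) = 1.4870818 − (10.7654582)/(-30.7236732) = 1.8374780
f(1.8374780) = -3.2260766
z_4 = 1.8374780 − (-3.2260766)·(1.8374780 − 1.4870818) / (-3.2260766 − (-6.1414492)) = 1.8374780 − (-1.1304050)/(2.9153726) = 2.2252174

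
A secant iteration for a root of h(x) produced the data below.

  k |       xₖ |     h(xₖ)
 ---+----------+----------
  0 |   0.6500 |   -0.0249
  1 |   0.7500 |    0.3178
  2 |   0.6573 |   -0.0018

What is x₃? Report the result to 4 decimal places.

x₃ = 0.6573 − (-0.0018)·(0.6573 − 0.7500) / (-0.0018 − 0.3178)
   = 0.6573 − (0.000167)/(-0.319600) = 0.657822

0.6578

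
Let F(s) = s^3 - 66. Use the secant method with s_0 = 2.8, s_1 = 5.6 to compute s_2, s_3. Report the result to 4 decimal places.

3.6026, 3.9009

F(2.8) = -44.048000, F(5.6) = 109.616000
s_2 = 5.600000 − 109.616000·(5.600000 − 2.800000) / (109.616000 − (-44.048000)) = 5.600000 − (306.924800)/(153.664000) = 3.602624
F(3.602624) = -19.241908
s_3 = 3.602624 − (-19.241908)·(3.602624 − 5.600000) / (-19.241908 − 109.616000) = 3.602624 − (38.433327)/(-128.857908) = 3.900885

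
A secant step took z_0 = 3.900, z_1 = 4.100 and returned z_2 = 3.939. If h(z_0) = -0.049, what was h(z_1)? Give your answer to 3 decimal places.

The secant line through (3.900, -0.049) and (4.100, h(z_1)) crosses zero at z_2 = 3.939.
So (3.900, -0.049), (4.100, h(z_1)), (3.939, 0) are collinear:
h(z_1) = -0.049 · (4.100 − 3.939) / (3.900 − 3.939) = -0.049 · (0.16100)/(-0.03900) = 0.20228

0.202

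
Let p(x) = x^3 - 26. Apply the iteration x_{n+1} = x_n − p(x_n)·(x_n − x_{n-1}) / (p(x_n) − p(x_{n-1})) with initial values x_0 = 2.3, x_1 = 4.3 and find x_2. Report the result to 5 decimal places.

2.71084

p(2.3) = -13.8330000, p(4.3) = 53.5070000
x_2 = 4.3000000 − 53.5070000·(4.3000000 − 2.3000000) / (53.5070000 − (-13.8330000)) = 4.3000000 − (107.0140000)/(67.3400000) = 2.7108405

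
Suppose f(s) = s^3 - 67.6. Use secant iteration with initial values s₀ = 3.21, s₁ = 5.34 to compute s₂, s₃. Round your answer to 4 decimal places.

f(3.21) = -34.523839, f(5.34) = 84.673304
s₂ = 5.340000 − 84.673304·(5.340000 − 3.210000) / (84.673304 − (-34.523839)) = 5.340000 − (180.354138)/(119.197143) = 3.826926
f(3.826926) = -11.553296
s₃ = 3.826926 − (-11.553296)·(3.826926 − 5.340000) / (-11.553296 − 84.673304) = 3.826926 − (17.480995)/(-96.226600) = 4.008591

3.8269, 4.0086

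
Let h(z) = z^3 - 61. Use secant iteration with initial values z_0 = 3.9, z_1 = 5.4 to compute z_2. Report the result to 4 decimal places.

3.9257

h(3.9) = -1.681000, h(5.4) = 96.464000
z_2 = 5.400000 − 96.464000·(5.400000 − 3.900000) / (96.464000 − (-1.681000)) = 5.400000 − (144.696000)/(98.145000) = 3.925692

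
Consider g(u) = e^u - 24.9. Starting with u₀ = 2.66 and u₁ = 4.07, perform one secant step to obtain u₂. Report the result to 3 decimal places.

g(2.66) = -10.60371, g(4.07) = 33.65696
u₂ = 4.07000 − 33.65696·(4.07000 − 2.66000) / (33.65696 − (-10.60371)) = 4.07000 − (47.45632)/(44.26067) = 2.99780

2.998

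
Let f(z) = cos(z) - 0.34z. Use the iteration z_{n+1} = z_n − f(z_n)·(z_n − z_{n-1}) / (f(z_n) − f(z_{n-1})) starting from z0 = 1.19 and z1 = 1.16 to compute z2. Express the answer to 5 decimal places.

f(1.19) = -0.0329401, f(1.16) = 0.0049395
z2 = 1.1600000 − 0.0049395·(1.1600000 − 1.1900000) / (0.0049395 − (-0.0329401)) = 1.1600000 − (-0.0001482)/(0.0378797) = 1.1639120

1.16391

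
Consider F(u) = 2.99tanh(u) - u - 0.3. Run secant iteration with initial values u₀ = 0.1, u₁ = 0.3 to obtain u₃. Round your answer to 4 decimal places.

F(0.1) = -0.101993, F(0.3) = 0.271025
u₂ = 0.300000 − 0.271025·(0.300000 − 0.100000) / (0.271025 − (-0.101993)) = 0.300000 − (0.054205)/(0.373017) = 0.154685
F(0.154685) = 0.004170
u₃ = 0.154685 − 0.004170·(0.154685 − 0.300000) / (0.004170 − 0.271025) = 0.154685 − (-0.000606)/(-0.266855) = 0.152415

0.1524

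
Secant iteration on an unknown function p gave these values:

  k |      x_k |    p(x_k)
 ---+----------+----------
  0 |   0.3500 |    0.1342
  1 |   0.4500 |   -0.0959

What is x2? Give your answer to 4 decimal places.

x2 = 0.4500 − (-0.0959)·(0.4500 − 0.3500) / (-0.0959 − 0.1342)
   = 0.4500 − (-0.009590)/(-0.230100) = 0.408322

0.4083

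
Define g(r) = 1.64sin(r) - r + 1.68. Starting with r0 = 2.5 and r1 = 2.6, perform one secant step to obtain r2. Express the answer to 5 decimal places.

g(2.5) = 0.1614943, g(2.6) = -0.0745778
r2 = 2.6000000 − (-0.0745778)·(2.6000000 − 2.5000000) / (-0.0745778 − 0.1614943) = 2.6000000 − (-0.0074578)/(-0.2360721) = 2.5684089

2.56841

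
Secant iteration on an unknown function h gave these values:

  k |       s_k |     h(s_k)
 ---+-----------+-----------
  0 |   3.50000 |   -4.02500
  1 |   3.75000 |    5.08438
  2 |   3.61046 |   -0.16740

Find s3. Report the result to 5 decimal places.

3.61491

s3 = 3.61046 − (-0.16740)·(3.61046 − 3.75000) / (-0.16740 − 5.08438)
   = 3.61046 − (0.0233590)/(-5.2517800) = 3.6149078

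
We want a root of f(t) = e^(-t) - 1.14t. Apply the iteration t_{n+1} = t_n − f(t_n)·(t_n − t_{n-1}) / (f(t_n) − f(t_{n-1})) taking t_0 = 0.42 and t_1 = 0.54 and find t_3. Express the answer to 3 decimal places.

f(0.42) = 0.17825, f(0.54) = -0.03285
t_2 = 0.54000 − (-0.03285)·(0.54000 − 0.42000) / (-0.03285 − 0.17825) = 0.54000 − (-0.00394)/(-0.21110) = 0.52133
f(0.52133) = -0.00058
t_3 = 0.52133 − (-0.00058)·(0.52133 − 0.54000) / (-0.00058 − (-0.03285)) = 0.52133 − (0.00001)/(0.03227) = 0.52099

0.521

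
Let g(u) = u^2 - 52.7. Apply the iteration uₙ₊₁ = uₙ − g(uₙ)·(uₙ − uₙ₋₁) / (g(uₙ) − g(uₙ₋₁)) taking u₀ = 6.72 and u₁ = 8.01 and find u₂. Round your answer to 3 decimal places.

7.232

g(6.72) = -7.54160, g(8.01) = 11.46010
u₂ = 8.01000 − 11.46010·(8.01000 − 6.72000) / (11.46010 − (-7.54160)) = 8.01000 − (14.78353)/(19.00170) = 7.23199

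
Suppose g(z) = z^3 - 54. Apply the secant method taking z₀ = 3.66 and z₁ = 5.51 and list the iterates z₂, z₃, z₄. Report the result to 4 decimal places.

g(3.66) = -4.972104, g(5.51) = 113.284151
z₂ = 5.510000 − 113.284151·(5.510000 − 3.660000) / (113.284151 − (-4.972104)) = 5.510000 − (209.575679)/(118.256255) = 3.737784
g(3.737784) = -1.779329
z₃ = 3.737784 − (-1.779329)·(3.737784 − 5.510000) / (-1.779329 − 113.284151) = 3.737784 − (3.153356)/(-115.063480) = 3.765189
g(3.765189) = -0.622244
z₄ = 3.765189 − (-0.622244)·(3.765189 − 3.737784) / (-0.622244 − (-1.779329)) = 3.765189 − (-0.017053)/(1.157085) = 3.779927

3.7378, 3.7652, 3.7799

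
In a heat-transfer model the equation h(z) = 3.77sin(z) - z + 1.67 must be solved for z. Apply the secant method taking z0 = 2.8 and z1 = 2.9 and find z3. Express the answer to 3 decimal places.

h(2.8) = 0.13291, h(2.9) = -0.32803
z2 = 2.90000 − (-0.32803)·(2.90000 − 2.80000) / (-0.32803 − 0.13291) = 2.90000 − (-0.03280)/(-0.46094) = 2.82883
h(2.82883) = 0.00114
z3 = 2.82883 − 0.00114·(2.82883 − 2.90000) / (0.00114 − (-0.32803)) = 2.82883 − (-0.00008)/(0.32917) = 2.82908

2.829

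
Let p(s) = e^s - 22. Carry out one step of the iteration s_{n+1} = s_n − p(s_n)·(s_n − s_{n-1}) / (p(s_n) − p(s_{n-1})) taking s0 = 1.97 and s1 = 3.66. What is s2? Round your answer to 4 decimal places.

2.7608

p(1.97) = -14.829324, p(3.66) = 16.861343
s2 = 3.660000 − 16.861343·(3.660000 − 1.970000) / (16.861343 − (-14.829324)) = 3.660000 − (28.495669)/(31.690666) = 2.760818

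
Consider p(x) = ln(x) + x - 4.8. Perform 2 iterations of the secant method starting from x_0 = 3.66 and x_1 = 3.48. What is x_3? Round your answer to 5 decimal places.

p(3.66) = 0.1574631, p(3.48) = -0.0729677
x_2 = 3.4800000 − (-0.0729677)·(3.4800000 − 3.6600000) / (-0.0729677 − 0.1574631) = 3.4800000 − (0.0131342)/(-0.2304309) = 3.5369984
p(3.5369984) = 0.0002768
x_3 = 3.5369984 − 0.0002768·(3.5369984 − 3.4800000) / (0.0002768 − (-0.0729677)) = 3.5369984 − (0.0000158)/(0.0732445) = 3.5367830

3.53678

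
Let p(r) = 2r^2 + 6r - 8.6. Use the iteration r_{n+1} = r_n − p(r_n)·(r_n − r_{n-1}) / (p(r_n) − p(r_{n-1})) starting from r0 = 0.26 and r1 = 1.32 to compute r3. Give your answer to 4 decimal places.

1.0571

p(0.26) = -6.904800, p(1.32) = 2.804800
r2 = 1.320000 − 2.804800·(1.320000 − 0.260000) / (2.804800 − (-6.904800)) = 1.320000 − (2.973088)/(9.709600) = 1.013799
p(1.013799) = -0.461628
r3 = 1.013799 − (-0.461628)·(1.013799 − 1.320000) / (-0.461628 − 2.804800) = 1.013799 − (0.141351)/(-3.266428) = 1.057073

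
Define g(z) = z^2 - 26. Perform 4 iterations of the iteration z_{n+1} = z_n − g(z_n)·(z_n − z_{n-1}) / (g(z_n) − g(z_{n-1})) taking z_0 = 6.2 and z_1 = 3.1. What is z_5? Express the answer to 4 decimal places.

g(6.2) = 12.440000, g(3.1) = -16.390000
z_2 = 3.100000 − (-16.390000)·(3.100000 − 6.200000) / (-16.390000 − 12.440000) = 3.100000 − (50.809000)/(-28.830000) = 4.862366
g(4.862366) = -2.357401
z_3 = 4.862366 − (-2.357401)·(4.862366 − 3.100000) / (-2.357401 − (-16.390000)) = 4.862366 − (-4.154602)/(14.032599) = 5.158433
g(5.158433) = 0.609436
z_4 = 5.158433 − 0.609436·(5.158433 − 4.862366) / (0.609436 − (-2.357401)) = 5.158433 − (0.180434)/(2.966837) = 5.097616
g(5.097616) = -0.014307
z_5 = 5.097616 − (-0.014307)·(5.097616 − 5.158433) / (-0.014307 − 0.609436) = 5.097616 − (0.000870)/(-0.623743) = 5.099011

5.0990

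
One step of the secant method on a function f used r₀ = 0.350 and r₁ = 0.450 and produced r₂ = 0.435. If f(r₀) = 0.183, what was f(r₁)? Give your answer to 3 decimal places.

The secant line through (0.350, 0.183) and (0.450, f(r₁)) crosses zero at r₂ = 0.435.
So (0.350, 0.183), (0.450, f(r₁)), (0.435, 0) are collinear:
f(r₁) = 0.183 · (0.450 − 0.435) / (0.350 − 0.435) = 0.183 · (0.01500)/(-0.08500) = -0.03229

-0.032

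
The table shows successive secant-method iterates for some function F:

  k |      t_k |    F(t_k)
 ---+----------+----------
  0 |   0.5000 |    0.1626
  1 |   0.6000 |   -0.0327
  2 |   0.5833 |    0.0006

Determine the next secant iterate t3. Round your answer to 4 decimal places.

0.5836

t3 = 0.5833 − 0.0006·(0.5833 − 0.6000) / (0.0006 − (-0.0327))
   = 0.5833 − (-0.000010)/(0.033300) = 0.583601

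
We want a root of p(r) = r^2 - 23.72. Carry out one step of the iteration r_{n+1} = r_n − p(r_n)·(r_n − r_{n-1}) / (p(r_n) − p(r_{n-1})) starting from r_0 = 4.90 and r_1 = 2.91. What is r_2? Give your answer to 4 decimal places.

4.8629

p(4.90) = 0.290000, p(2.91) = -15.251900
r_2 = 2.910000 − (-15.251900)·(2.910000 − 4.900000) / (-15.251900 − 0.290000) = 2.910000 − (30.351281)/(-15.541900) = 4.862868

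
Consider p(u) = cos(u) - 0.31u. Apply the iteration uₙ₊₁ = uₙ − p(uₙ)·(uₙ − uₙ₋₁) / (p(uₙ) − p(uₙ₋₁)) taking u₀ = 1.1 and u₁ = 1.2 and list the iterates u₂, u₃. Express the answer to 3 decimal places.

1.192, 1.192

p(1.1) = 0.11260, p(1.2) = -0.00964
u₂ = 1.20000 − (-0.00964)·(1.20000 − 1.10000) / (-0.00964 − 0.11260) = 1.20000 − (-0.00096)/(-0.12224) = 1.19211
p(1.19211) = 0.00014
u₃ = 1.19211 − 0.00014·(1.19211 − 1.20000) / (0.00014 − (-0.00964)) = 1.19211 − (0.00000)/(0.00979) = 1.19223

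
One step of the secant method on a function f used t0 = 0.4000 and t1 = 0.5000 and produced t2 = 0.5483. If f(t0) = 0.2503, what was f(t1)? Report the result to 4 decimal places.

The secant line through (0.4000, 0.2503) and (0.5000, f(t1)) crosses zero at t2 = 0.5483.
So (0.4000, 0.2503), (0.5000, f(t1)), (0.5483, 0) are collinear:
f(t1) = 0.2503 · (0.5000 − 0.5483) / (0.4000 − 0.5483) = 0.2503 · (-0.048300)/(-0.148300) = 0.081520

0.0815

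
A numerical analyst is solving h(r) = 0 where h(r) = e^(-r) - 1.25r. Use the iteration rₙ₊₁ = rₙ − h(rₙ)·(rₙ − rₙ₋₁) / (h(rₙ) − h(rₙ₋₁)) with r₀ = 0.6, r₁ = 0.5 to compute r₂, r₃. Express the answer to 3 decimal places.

0.490, 0.490

h(0.6) = -0.20119, h(0.5) = -0.01847
r₂ = 0.50000 − (-0.01847)·(0.50000 − 0.60000) / (-0.01847 − (-0.20119)) = 0.50000 − (0.00185)/(0.18272) = 0.48989
h(0.48989) = 0.00033
r₃ = 0.48989 − 0.00033·(0.48989 − 0.50000) / (0.00033 − (-0.01847)) = 0.48989 − (0.00000)/(0.01880) = 0.49007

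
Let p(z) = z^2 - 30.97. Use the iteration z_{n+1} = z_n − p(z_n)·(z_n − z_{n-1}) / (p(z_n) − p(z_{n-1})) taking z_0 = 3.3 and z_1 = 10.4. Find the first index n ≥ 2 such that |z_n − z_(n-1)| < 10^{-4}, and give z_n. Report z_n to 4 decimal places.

p(3.3) = -20.080000, p(10.4) = 77.190000
z_2 = 10.400000 − 77.190000·(7.100000)/(97.270000) = 4.765693;  |Δ| = 5.634307
p(4.765693) = -8.258166
z_3 = 4.765693 − (-8.258166)·(-5.634307)/(-85.448166) = 5.310223;  |Δ| = 0.544529
p(5.310223) = -2.771533
z_4 = 5.310223 − (-2.771533)·(0.544529)/(5.486633) = 5.585288;  |Δ| = 0.275065
p(5.585288) = 0.225442
z_5 = 5.585288 − 0.225442·(0.275065)/(2.996975) = 5.564597;  |Δ| = 0.020691
p(5.564597) = -0.005263
z_6 = 5.564597 − (-0.005263)·(-0.020691)/(-0.230705) = 5.565069;  |Δ| = 0.000472
p(5.565069) = -0.000010
z_7 = 5.565069 − (-0.000010)·(0.000472)/(0.005254) = 5.565070;  |Δ| = 0.000001
|z_7 − z_6| = 0.000001 < 10^{-4}

n = 7, z_n = 5.5651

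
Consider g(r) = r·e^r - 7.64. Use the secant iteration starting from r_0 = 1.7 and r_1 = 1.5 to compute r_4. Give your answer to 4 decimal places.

1.5775

g(1.7) = 1.665711, g(1.5) = -0.917466
r_2 = 1.500000 − (-0.917466)·(1.500000 − 1.700000) / (-0.917466 − 1.665711) = 1.500000 − (0.183493)/(-2.583177) = 1.571034
g(1.571034) = -0.080781
r_3 = 1.571034 − (-0.080781)·(1.571034 − 1.500000) / (-0.080781 − (-0.917466)) = 1.571034 − (-0.005738)/(0.836686) = 1.577892
g(1.577892) = 0.004466
r_4 = 1.577892 − 0.004466·(1.577892 − 1.571034) / (0.004466 − (-0.080781)) = 1.577892 − (0.000031)/(0.085247) = 1.577533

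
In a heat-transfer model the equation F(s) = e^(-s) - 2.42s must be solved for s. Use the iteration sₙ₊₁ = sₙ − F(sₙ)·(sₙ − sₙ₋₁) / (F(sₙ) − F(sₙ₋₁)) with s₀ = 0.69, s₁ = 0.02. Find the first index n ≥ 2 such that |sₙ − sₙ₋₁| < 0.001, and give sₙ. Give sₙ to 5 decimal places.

n = 4, sₙ = 0.30469

F(0.69) = -1.1682239, F(0.02) = 0.9317987
s₂ = 0.0200000 − 0.9317987·(-0.6700000)/(2.1000226) = 0.3172849;  |Δ| = 0.2972849
F(0.3172849) = -0.0397063
s₃ = 0.3172849 − (-0.0397063)·(0.2972849)/(-0.9715050) = 0.3051346;  |Δ| = 0.0121503
F(0.3051346) = -0.0014017
s₄ = 0.3051346 − (-0.0014017)·(-0.0121503)/(0.0383047) = 0.3046900;  |Δ| = 0.0004446
|s₄ − s₃| = 0.0004446 < 0.001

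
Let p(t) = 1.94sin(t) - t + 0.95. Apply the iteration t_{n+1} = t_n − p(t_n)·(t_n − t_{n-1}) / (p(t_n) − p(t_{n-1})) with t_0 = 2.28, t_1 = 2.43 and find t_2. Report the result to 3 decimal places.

p(2.28) = 0.14223, p(2.43) = -0.21310
t_2 = 2.43000 − (-0.21310)·(2.43000 − 2.28000) / (-0.21310 − 0.14223) = 2.43000 − (-0.03197)/(-0.35533) = 2.34004

2.340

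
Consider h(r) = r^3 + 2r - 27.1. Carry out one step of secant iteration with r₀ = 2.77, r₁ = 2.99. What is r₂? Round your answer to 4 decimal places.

2.7814

h(2.77) = -0.306067, h(2.99) = 5.610899
r₂ = 2.990000 − 5.610899·(2.990000 − 2.770000) / (5.610899 − (-0.306067)) = 2.990000 − (1.234398)/(5.916966) = 2.781380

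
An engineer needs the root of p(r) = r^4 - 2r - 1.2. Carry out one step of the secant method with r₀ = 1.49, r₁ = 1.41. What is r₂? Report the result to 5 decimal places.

1.41661

p(1.49) = 0.7488440, p(1.41) = -0.0674584
r₂ = 1.4100000 − (-0.0674584)·(1.4100000 − 1.4900000) / (-0.0674584 − 0.7488440) = 1.4100000 − (0.0053967)/(-0.8163024) = 1.4166111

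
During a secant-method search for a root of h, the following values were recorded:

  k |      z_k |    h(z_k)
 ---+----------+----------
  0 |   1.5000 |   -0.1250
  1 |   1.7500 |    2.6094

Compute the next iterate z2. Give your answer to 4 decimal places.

1.5114

z2 = 1.7500 − 2.6094·(1.7500 − 1.5000) / (2.6094 − (-0.1250))
   = 1.7500 − (0.652350)/(2.734400) = 1.511428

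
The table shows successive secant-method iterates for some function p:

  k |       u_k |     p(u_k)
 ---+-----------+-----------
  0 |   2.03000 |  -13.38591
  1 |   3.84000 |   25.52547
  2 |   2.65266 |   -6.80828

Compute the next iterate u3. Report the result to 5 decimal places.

u3 = 2.65266 − (-6.80828)·(2.65266 − 3.84000) / (-6.80828 − 25.52547)
   = 2.65266 − (8.0837432)/(-32.3337500) = 2.9026695

2.90267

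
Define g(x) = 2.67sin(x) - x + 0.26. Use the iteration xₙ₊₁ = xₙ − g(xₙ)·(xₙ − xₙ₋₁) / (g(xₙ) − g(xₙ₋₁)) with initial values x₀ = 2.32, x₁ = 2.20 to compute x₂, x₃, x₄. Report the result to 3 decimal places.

2.281, 2.282, 2.282

g(2.32) = -0.10494, g(2.20) = 0.21869
x₂ = 2.20000 − 0.21869·(2.20000 − 2.32000) / (0.21869 − (-0.10494)) = 2.20000 − (-0.02624)/(0.32363) = 2.28109
g(2.28109) = 0.00323
x₃ = 2.28109 − 0.00323·(2.28109 − 2.20000) / (0.00323 − 0.21869) = 2.28109 − (0.00026)/(-0.21545) = 2.28230
g(2.28230) = -0.00010
x₄ = 2.28230 − (-0.00010)·(2.28230 − 2.28109) / (-0.00010 − 0.00323) = 2.28230 − (0.00000)/(-0.00333) = 2.28227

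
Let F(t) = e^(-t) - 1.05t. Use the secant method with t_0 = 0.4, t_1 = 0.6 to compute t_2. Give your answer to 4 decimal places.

0.5510

F(0.4) = 0.250320, F(0.6) = -0.081188
t_2 = 0.600000 − (-0.081188)·(0.600000 − 0.400000) / (-0.081188 − 0.250320) = 0.600000 − (-0.016238)/(-0.331508) = 0.551019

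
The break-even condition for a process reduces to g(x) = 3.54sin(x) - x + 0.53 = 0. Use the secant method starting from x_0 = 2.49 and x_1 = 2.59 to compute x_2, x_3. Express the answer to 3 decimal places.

g(2.49) = 0.18685, g(2.59) = -0.20488
x_2 = 2.59000 − (-0.20488)·(2.59000 − 2.49000) / (-0.20488 − 0.18685) = 2.59000 − (-0.02049)/(-0.39173) = 2.53770
g(2.53770) = 0.00250
x_3 = 2.53770 − 0.00250·(2.53770 − 2.59000) / (0.00250 − (-0.20488)) = 2.53770 − (-0.00013)/(0.20738) = 2.53833

2.538, 2.538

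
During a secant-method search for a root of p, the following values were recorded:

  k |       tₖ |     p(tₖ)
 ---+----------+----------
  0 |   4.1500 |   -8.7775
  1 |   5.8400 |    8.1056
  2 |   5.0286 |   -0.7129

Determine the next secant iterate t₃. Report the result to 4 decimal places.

5.0942

t₃ = 5.0286 − (-0.7129)·(5.0286 − 5.8400) / (-0.7129 − 8.1056)
   = 5.0286 − (0.578447)/(-8.818500) = 5.094195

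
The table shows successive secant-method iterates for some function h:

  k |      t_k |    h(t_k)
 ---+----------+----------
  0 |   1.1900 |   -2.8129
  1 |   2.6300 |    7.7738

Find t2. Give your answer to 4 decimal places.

1.5726

t2 = 2.6300 − 7.7738·(2.6300 − 1.1900) / (7.7738 − (-2.8129))
   = 2.6300 − (11.194272)/(10.586700) = 1.572610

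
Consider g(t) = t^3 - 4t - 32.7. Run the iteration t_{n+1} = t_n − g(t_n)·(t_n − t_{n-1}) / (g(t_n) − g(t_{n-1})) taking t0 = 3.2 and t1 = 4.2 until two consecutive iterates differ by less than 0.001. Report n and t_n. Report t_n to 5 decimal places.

n = 5, t_n = 3.61268

g(3.2) = -12.7320000, g(4.2) = 24.5880000
t2 = 4.2000000 − 24.5880000·(1.0000000)/(37.3200000) = 3.5411576;  |Δ| = 0.6588424
g(3.5411576) = -2.4592339
t3 = 3.5411576 − (-2.4592339)·(-0.6588424)/(-27.0472339) = 3.6010619;  |Δ| = 0.0599044
g(3.6010619) = -0.4069476
t4 = 3.6010619 − (-0.4069476)·(0.0599044)/(2.0522863) = 3.6129404;  |Δ| = 0.0118784
g(3.6129404) = 0.0091706
t5 = 3.6129404 − 0.0091706·(0.0118784)/(0.4161182) = 3.6126786;  |Δ| = 0.0002618
|t5 − t4| = 0.0002618 < 0.001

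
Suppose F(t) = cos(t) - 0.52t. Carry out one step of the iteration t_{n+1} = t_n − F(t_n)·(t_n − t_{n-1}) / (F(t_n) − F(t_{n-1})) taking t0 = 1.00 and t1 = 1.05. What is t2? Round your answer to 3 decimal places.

F(1.00) = 0.02030, F(1.05) = -0.04843
t2 = 1.05000 − (-0.04843)·(1.05000 − 1.00000) / (-0.04843 − 0.02030) = 1.05000 − (-0.00242)/(-0.06873) = 1.01477

1.015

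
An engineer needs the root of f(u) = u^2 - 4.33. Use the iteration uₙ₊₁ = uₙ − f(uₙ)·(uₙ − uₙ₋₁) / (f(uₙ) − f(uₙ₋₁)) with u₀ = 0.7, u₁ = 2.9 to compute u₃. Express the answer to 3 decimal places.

f(0.7) = -3.84000, f(2.9) = 4.08000
u₂ = 2.90000 − 4.08000·(2.90000 − 0.70000) / (4.08000 − (-3.84000)) = 2.90000 − (8.97600)/(7.92000) = 1.76667
f(1.76667) = -1.20889
u₃ = 1.76667 − (-1.20889)·(1.76667 − 2.90000) / (-1.20889 − 4.08000) = 1.76667 − (1.37007)/(-5.28889) = 2.02571

2.026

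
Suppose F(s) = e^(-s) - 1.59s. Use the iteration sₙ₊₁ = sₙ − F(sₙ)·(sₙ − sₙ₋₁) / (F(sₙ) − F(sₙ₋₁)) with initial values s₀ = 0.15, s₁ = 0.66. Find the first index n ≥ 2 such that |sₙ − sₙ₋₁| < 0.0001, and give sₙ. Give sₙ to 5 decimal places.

n = 5, sₙ = 0.41522

F(0.15) = 0.6222080, F(0.66) = -0.5325487
s₂ = 0.6600000 − (-0.5325487)·(0.5100000)/(-1.1547566) = 0.4247991;  |Δ| = 0.2352009
F(0.4247991) = -0.0215294
s₃ = 0.4247991 − (-0.0215294)·(-0.2352009)/(0.5110193) = 0.4148900;  |Δ| = 0.0099091
F(0.4148900) = 0.0007378
s₄ = 0.4148900 − 0.0007378·(-0.0099091)/(0.0222672) = 0.4152183;  |Δ| = 0.0003283
F(0.4152183) = -0.0000010
s₅ = 0.4152183 − (-0.0000010)·(0.0003283)/(-0.0007389) = 0.4152179;  |Δ| = 0.0000005
|s₅ − s₄| = 0.0000005 < 0.0001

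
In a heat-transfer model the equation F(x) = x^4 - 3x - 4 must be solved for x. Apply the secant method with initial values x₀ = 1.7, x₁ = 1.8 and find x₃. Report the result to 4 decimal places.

F(1.7) = -0.747900, F(1.8) = 1.097600
x₂ = 1.800000 − 1.097600·(1.800000 − 1.700000) / (1.097600 − (-0.747900)) = 1.800000 − (0.109760)/(1.845500) = 1.740526
F(1.740526) = -0.044134
x₃ = 1.740526 − (-0.044134)·(1.740526 − 1.800000) / (-0.044134 − 1.097600) = 1.740526 − (0.002625)/(-1.141734) = 1.742825

1.7428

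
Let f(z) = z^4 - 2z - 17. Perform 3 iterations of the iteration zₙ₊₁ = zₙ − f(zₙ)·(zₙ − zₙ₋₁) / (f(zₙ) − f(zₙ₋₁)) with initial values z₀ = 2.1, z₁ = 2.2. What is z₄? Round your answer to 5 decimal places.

f(2.1) = -1.7519000, f(2.2) = 2.0256000
z₂ = 2.2000000 − 2.0256000·(2.2000000 − 2.1000000) / (2.0256000 − (-1.7519000)) = 2.2000000 − (0.2025600)/(3.7775000) = 2.1463772
f(2.1463772) = -0.0689023
z₃ = 2.1463772 − (-0.0689023)·(2.1463772 − 2.2000000) / (-0.0689023 − 2.0256000) = 2.1463772 − (0.0036947)/(-2.0945023) = 2.1481412
f(2.1481412) = -0.0025724
z₄ = 2.1481412 − (-0.0025724)·(2.1481412 − 2.1463772) / (-0.0025724 − (-0.0689023)) = 2.1481412 − (-0.0000045)/(0.0663298) = 2.1482097

2.14821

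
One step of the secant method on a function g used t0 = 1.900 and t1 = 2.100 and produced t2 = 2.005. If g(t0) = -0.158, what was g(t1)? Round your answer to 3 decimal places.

0.143

The secant line through (1.900, -0.158) and (2.100, g(t1)) crosses zero at t2 = 2.005.
So (1.900, -0.158), (2.100, g(t1)), (2.005, 0) are collinear:
g(t1) = -0.158 · (2.100 − 2.005) / (1.900 − 2.005) = -0.158 · (0.09500)/(-0.10500) = 0.14295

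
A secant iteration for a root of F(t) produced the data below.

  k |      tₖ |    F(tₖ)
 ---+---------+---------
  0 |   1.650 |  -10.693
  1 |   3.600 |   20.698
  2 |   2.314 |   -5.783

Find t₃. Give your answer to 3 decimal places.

2.595

t₃ = 2.314 − (-5.783)·(2.314 − 3.600) / (-5.783 − 20.698)
   = 2.314 − (7.43694)/(-26.48100) = 2.59484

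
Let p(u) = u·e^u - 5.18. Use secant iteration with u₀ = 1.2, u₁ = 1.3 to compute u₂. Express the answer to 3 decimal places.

1.352

p(1.2) = -1.19586, p(1.3) = -0.40991
u₂ = 1.30000 − (-0.40991)·(1.30000 − 1.20000) / (-0.40991 − (-1.19586)) = 1.30000 − (-0.04099)/(0.78595) = 1.35216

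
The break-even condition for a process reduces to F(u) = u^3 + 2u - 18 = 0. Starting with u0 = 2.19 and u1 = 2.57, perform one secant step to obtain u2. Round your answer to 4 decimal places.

2.3538

F(2.19) = -3.116541, F(2.57) = 4.114593
u2 = 2.570000 − 4.114593·(2.570000 − 2.190000) / (4.114593 − (-3.116541)) = 2.570000 − (1.563545)/(7.231134) = 2.353776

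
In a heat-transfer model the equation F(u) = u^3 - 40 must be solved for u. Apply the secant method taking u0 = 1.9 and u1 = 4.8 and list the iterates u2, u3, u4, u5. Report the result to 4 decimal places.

F(1.9) = -33.141000, F(4.8) = 70.592000
u2 = 4.800000 − 70.592000·(4.800000 − 1.900000) / (70.592000 − (-33.141000)) = 4.800000 − (204.716800)/(103.733000) = 2.826503
F(2.826503) = -17.418739
u3 = 2.826503 − (-17.418739)·(2.826503 − 4.800000) / (-17.418739 − 70.592000) = 2.826503 − (34.375835)/(-88.010739) = 3.217089
F(3.217089) = -6.704203
u4 = 3.217089 − (-6.704203)·(3.217089 − 2.826503) / (-6.704203 − (-17.418739)) = 3.217089 − (-2.618573)/(10.714536) = 3.461484
F(3.461484) = 1.475054
u5 = 3.461484 − 1.475054·(3.461484 − 3.217089) / (1.475054 − (-6.704203)) = 3.461484 − (0.360495)/(8.179256) = 3.417410

2.8265, 3.2171, 3.4615, 3.4174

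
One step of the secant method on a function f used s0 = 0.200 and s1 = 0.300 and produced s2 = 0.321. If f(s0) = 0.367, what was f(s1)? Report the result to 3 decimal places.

0.064

The secant line through (0.200, 0.367) and (0.300, f(s1)) crosses zero at s2 = 0.321.
So (0.200, 0.367), (0.300, f(s1)), (0.321, 0) are collinear:
f(s1) = 0.367 · (0.300 − 0.321) / (0.200 − 0.321) = 0.367 · (-0.02100)/(-0.12100) = 0.06369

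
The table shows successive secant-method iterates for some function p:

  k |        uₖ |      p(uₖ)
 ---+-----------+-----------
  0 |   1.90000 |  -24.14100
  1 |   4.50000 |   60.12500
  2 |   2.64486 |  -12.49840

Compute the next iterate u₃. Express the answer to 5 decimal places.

2.96413

u₃ = 2.64486 − (-12.49840)·(2.64486 − 4.50000) / (-12.49840 − 60.12500)
   = 2.64486 − (23.1862818)/(-72.6234000) = 2.9641274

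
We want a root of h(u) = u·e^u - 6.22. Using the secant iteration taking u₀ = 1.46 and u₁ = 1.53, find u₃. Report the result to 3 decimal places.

h(1.46) = 0.06670, h(1.53) = 0.84581
u₂ = 1.53000 − 0.84581·(1.53000 − 1.46000) / (0.84581 − 0.06670) = 1.53000 − (0.05921)/(0.77911) = 1.45401
h(1.45401) = 0.00349
u₃ = 1.45401 − 0.00349·(1.45401 − 1.53000) / (0.00349 − 0.84581) = 1.45401 − (-0.00027)/(-0.84232) = 1.45369

1.454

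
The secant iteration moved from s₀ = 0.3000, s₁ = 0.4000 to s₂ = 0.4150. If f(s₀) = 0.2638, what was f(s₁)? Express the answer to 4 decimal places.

The secant line through (0.3000, 0.2638) and (0.4000, f(s₁)) crosses zero at s₂ = 0.4150.
So (0.3000, 0.2638), (0.4000, f(s₁)), (0.4150, 0) are collinear:
f(s₁) = 0.2638 · (0.4000 − 0.4150) / (0.3000 − 0.4150) = 0.2638 · (-0.015000)/(-0.115000) = 0.034409

0.0344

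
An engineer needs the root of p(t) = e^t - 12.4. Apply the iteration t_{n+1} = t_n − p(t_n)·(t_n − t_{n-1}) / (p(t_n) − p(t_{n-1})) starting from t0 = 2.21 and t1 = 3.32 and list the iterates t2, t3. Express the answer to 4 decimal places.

p(2.21) = -3.284284, p(3.32) = 15.260351
t2 = 3.320000 − 15.260351·(3.320000 − 2.210000) / (15.260351 − (-3.284284)) = 3.320000 − (16.938989)/(18.544634) = 2.406583
p(2.406583) = -1.304022
t3 = 2.406583 − (-1.304022)·(2.406583 − 3.320000) / (-1.304022 − 15.260351) = 2.406583 − (1.191116)/(-16.564372) = 2.478491

2.4066, 2.4785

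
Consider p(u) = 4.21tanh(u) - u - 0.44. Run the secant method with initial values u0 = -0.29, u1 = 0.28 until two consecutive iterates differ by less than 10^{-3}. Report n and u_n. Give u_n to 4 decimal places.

p(-0.29) = -1.337788, p(0.28) = 0.428930
u2 = 0.280000 − 0.428930·(0.570000)/(1.766718) = 0.141613;  |Δ| = 0.138387
p(0.141613) = 0.010625
u3 = 0.141613 − 0.010625·(-0.138387)/(-0.418305) = 0.138098;  |Δ| = 0.003515
p(0.138098) = -0.000373
u4 = 0.138098 − (-0.000373)·(-0.003515)/(-0.010997) = 0.138217;  |Δ| = 0.000119
|u4 − u3| = 0.000119 < 10^{-3}

n = 4, u_n = 0.1382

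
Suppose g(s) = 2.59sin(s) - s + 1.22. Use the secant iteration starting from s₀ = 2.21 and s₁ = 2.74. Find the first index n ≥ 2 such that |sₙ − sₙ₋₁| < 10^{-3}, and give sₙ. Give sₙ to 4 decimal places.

g(2.21) = 1.088659, g(2.74) = -0.507608
s₂ = 2.740000 − (-0.507608)·(0.530000)/(-1.596267) = 2.571462;  |Δ| = 0.168538
g(2.571462) = 0.046471
s₃ = 2.571462 − 0.046471·(-0.168538)/(0.554080) = 2.585597;  |Δ| = 0.014136
g(2.585597) = 0.001377
s₄ = 2.585597 − 0.001377·(0.014136)/(-0.045094) = 2.586029;  |Δ| = 0.000432
|s₄ − s₃| = 0.000432 < 10^{-3}

n = 4, sₙ = 2.5860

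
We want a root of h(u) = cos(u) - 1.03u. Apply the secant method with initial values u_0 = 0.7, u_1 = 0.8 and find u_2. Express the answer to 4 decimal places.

0.7256

h(0.7) = 0.043842, h(0.8) = -0.127293
u_2 = 0.800000 − (-0.127293)·(0.800000 − 0.700000) / (-0.127293 − 0.043842) = 0.800000 − (-0.012729)/(-0.171135) = 0.725618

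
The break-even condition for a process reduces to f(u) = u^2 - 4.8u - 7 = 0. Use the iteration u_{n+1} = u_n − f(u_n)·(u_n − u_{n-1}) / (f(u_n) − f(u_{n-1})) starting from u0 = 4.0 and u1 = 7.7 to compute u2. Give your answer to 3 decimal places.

f(4.0) = -10.20000, f(7.7) = 15.33000
u2 = 7.70000 − 15.33000·(7.70000 − 4.00000) / (15.33000 − (-10.20000)) = 7.70000 − (56.72100)/(25.53000) = 5.47826

5.478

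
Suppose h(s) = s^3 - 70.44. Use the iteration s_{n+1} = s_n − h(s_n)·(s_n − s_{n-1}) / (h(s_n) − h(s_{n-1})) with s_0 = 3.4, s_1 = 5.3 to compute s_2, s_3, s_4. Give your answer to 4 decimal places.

3.9399, 4.0838, 4.1321

h(3.4) = -31.136000, h(5.3) = 78.437000
s_2 = 5.300000 − 78.437000·(5.300000 − 3.400000) / (78.437000 − (-31.136000)) = 5.300000 − (149.030300)/(109.573000) = 3.939899
h(3.939899) = -9.281700
s_3 = 3.939899 − (-9.281700)·(3.939899 − 5.300000) / (-9.281700 − 78.437000) = 3.939899 − (12.624045)/(-87.718700) = 4.083815
h(4.083815) = -2.332016
s_4 = 4.083815 − (-2.332016)·(4.083815 − 3.939899) / (-2.332016 − (-9.281700)) = 4.083815 − (-0.335612)/(6.949684) = 4.132106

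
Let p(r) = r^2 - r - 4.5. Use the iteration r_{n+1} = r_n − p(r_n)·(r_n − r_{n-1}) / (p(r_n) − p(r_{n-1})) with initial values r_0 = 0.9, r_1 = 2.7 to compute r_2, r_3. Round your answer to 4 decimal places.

2.6654, 2.6794

p(0.9) = -4.590000, p(2.7) = 0.090000
r_2 = 2.700000 − 0.090000·(2.700000 − 0.900000) / (0.090000 − (-4.590000)) = 2.700000 − (0.162000)/(4.680000) = 2.665385
p(2.665385) = -0.061109
r_3 = 2.665385 − (-0.061109)·(2.665385 − 2.700000) / (-0.061109 − 0.090000) = 2.665385 − (0.002115)/(-0.151109) = 2.679383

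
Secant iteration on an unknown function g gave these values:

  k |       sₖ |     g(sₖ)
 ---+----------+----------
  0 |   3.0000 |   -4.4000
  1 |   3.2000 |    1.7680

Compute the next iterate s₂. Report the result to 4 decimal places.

3.1427

s₂ = 3.2000 − 1.7680·(3.2000 − 3.0000) / (1.7680 − (-4.4000))
   = 3.2000 − (0.353600)/(6.168000) = 3.142672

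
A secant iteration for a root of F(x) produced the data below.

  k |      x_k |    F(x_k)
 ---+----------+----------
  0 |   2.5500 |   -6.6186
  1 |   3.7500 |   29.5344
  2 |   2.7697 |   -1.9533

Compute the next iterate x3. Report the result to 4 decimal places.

2.8305

x3 = 2.7697 − (-1.9533)·(2.7697 − 3.7500) / (-1.9533 − 29.5344)
   = 2.7697 − (1.914820)/(-31.487700) = 2.830512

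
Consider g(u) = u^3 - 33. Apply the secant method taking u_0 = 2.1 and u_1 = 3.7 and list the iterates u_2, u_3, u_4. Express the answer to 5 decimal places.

3.01763, 3.18020, 3.20923

g(2.1) = -23.7390000, g(3.7) = 17.6530000
u_2 = 3.7000000 − 17.6530000·(3.7000000 − 2.1000000) / (17.6530000 − (-23.7390000)) = 3.7000000 − (28.2448000)/(41.3920000) = 3.0176266
g(3.0176266) = -5.5212802
u_3 = 3.0176266 − (-5.5212802)·(3.0176266 − 3.7000000) / (-5.5212802 − 17.6530000) = 3.0176266 − (3.7675748)/(-23.1742802) = 3.1802023
g(3.1802023) = -0.8364306
u_4 = 3.1802023 − (-0.8364306)·(3.1802023 − 3.0176266) / (-0.8364306 − (-5.5212802)) = 3.1802023 − (-0.1359833)/(4.6848496) = 3.2092285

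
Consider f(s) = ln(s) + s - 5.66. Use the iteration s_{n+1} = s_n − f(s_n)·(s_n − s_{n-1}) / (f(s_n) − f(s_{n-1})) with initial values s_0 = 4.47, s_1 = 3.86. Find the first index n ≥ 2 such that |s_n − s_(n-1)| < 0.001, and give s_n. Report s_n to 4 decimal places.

n = 4, s_n = 4.2201

f(4.47) = 0.307388, f(3.86) = -0.449333
s_2 = 3.860000 − (-0.449333)·(-0.610000)/(-0.756721) = 4.222211;  |Δ| = 0.362211
f(4.222211) = 0.002570
s_3 = 4.222211 − 0.002570·(0.362211)/(0.451903) = 4.220151;  |Δ| = 0.002060
f(4.220151) = 0.000022
s_4 = 4.220151 − 0.000022·(-0.002060)/(-0.002548) = 4.220133;  |Δ| = 0.000018
|s_4 − s_3| = 0.000018 < 0.001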